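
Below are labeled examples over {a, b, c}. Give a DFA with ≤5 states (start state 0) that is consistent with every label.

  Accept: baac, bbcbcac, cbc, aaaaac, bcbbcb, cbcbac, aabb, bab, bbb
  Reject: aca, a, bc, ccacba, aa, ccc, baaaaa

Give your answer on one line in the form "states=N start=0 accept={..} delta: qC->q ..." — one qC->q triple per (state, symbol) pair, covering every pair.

states=4 start=0 accept={1,2} delta: 0a->0 0b->1 0c->1 1a->0 1b->2 1c->3 2a->0 2b->1 2c->1 3a->0 3b->1 3c->0

Grow the machine one transition at a time. Run the examples from 0; the earliest place one falls off (shortest prefix, ties alphabetical) gets sent to the lowest-numbered state that keeps every Accept/Reject pair distinguishable — a pair clashes when both reach the same state with identical unread suffix — and to a fresh state only if none does.
a: 0a undefined. 0a->0: ok.
b: 0b undefined. 0b->0: no, baac/bc meet in 0 with "c" left. Open state 1: 0b->1.
c: 0c undefined. 0c->0: no, cbc/bc meet in 1 with "c" left. 0c->1: ok.
ba: 1a undefined. 1a->0: ok.
bb: 1b undefined. 1b->0: no, aabb/aca meet in 0. 1b->1: no, cbc/bc meet in 1 with "c" left. Open state 2: 1b->2.
bc: 1c undefined. 1c->0: no, baac/ccc meet in 1. 1c->1: no, baac/bc meet in 1. 1c->2: no, cbc/ccc meet in 2 with "c" left. Open state 3: 1c->3.
bbb: 2b undefined. 2b->0: no, bbb/aca meet in 0. 2b->1: ok.
bbc: 2c undefined. 2c->0: no, cbc/aca meet in 0. 2c->1: ok.
bcb: 3b undefined. 3b->0: no, bcbbcb/aca meet in 0. 3b->1: ok.
cca: 3a undefined. 3a->0: ok.
ccc: 3c undefined. 3c->0: ok.
cbcba: 2a undefined. 2a->0: ok.
All examples now run through 4 states with every (state, symbol) defined. Accept strings end in {1,2}, Reject strings end in {0,3}; accept={1,2}.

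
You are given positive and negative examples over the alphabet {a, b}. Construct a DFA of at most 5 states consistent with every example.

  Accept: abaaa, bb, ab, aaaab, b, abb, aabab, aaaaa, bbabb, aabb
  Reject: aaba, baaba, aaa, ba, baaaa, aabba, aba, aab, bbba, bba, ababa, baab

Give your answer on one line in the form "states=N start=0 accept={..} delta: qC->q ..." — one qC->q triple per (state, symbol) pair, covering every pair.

states=5 start=0 accept={0,2,3} delta: 0a->1 0b->0 1a->2 1b->3 2a->4 2b->4 3a->4 3b->0 4a->1 4b->0

State merging on the prefix tree: take the shortest (then alphabetical) example prefix whose next move is undefined and point that move at state 0, else 1, else 2, ...; a target is out if some Accept/Reject pair would then sit in one state with the same input left (inseparable). If every existing state is out, open a new one.
a: 0a undefined. 0a->0: no, ab/aab meet in 0 with "b" left. Open state 1: 0a->1.
b: 0b undefined. 0b->0: ok.
aa: 1a undefined. 1a->0: no, bb/baaaa meet in 0. 1a->1: no, ab/aab meet in 1 with "b" left. Open state 2: 1a->2.
ab: 1b undefined. 1b->0: no, abaaa/aaa meet in 2 with "a" left. 1b->1: no, abaaa/baaaa meet in 2 with "aa" left. 1b->2: no, abb/aab meet in 2 with "b" left. Open state 3: 1b->3.
aaa: 2a undefined. 2a->0: no, bb/aaa meet in 0. 2a->1: no, aaaab/aab meet in 2 with "b" left. 2a->2: no, aaaab/aab meet in 2 with "b" left. 2a->3: no, ab/aaa meet in 3. Open state 4: 2a->4.
aab: 2b undefined. 2b->0: no, bb/aab meet in 0. 2b->1: no, aabab/ba meet in 1. 2b->2: no, aabb/aab meet in 2. 2b->3: no, ab/aab meet in 3. 2b->4: ok.
aba: 3a undefined. 3a->0: no, bb/aba meet in 0. 3a->1: no, abaaa/aaa meet in 4. 3a->2: no, abaaa/aaba meet in 4 with "a" left. 3a->3: no, abaaa/aba meet in 3. 3a->4: ok.
abb: 3b undefined. 3b->0: ok.
aaaa: 4a undefined. 4a->0: no, abaaa/ba meet in 1. 4a->1: ok.
aabb: 4b undefined. 4b->0: ok.
All examples now run through 5 states with every (state, symbol) defined. Accept strings end in {0,2,3}, Reject strings end in {1,4}; accept={0,2,3}.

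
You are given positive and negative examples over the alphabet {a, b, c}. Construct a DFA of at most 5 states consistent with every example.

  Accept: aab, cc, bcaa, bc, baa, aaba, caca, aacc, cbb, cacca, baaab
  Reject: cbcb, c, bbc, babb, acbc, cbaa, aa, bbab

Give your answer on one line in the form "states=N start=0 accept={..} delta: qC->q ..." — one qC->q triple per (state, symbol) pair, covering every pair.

states=4 start=0 accept={1,3} delta: 0a->0 0b->1 0c->2 1a->1 1b->3 1c->1 2a->1 2b->0 2c->1 3a->2 3b->0 3c->0

State merging on the prefix tree: take the shortest (then alphabetical) example prefix whose next move is undefined and point that move at state 0, else 1, else 2, ...; a target is out if some Accept/Reject pair would then sit in one state with the same input left (inseparable). If every existing state is out, open a new one.
a: 0a undefined. 0a->0: ok.
b: 0b undefined. 0b->0: no, aab/babb meet in 0. Open state 1: 0b->1.
c: 0c undefined. 0c->0: no, cc/c meet in 0. 0c->1: no, aab/c meet in 1. Open state 2: 0c->2.
ba: 1a undefined. 1a->0: no, baa/aa meet in 0. 1a->1: ok.
bb: 1b undefined. 1b->0: no, aab/babb meet in 1. 1b->1: no, aab/babb meet in 1. 1b->2: no, cc/bbc meet in 2 with "c" left. Open state 3: 1b->3.
bc: 1c undefined. 1c->0: no, bcaa/aa meet in 0. 1c->1: ok.
ca: 2a undefined. 2a->0: no, caca/aa meet in 0. 2a->1: ok.
cb: 2b undefined. 2b->0: ok.
cc: 2c undefined. 2c->0: no, cc/cbcb meet in 0. 2c->1: ok.
bba: 3a undefined. 3a->0: no, aab/bbab meet in 1. 3a->1: no, baaab/bbab meet in 3. 3a->2: ok.
bbc: 3c undefined. 3c->0: ok.
babb: 3b undefined. 3b->0: ok.
All examples now run through 4 states with every (state, symbol) defined. Accept strings end in {1,3}, Reject strings end in {0,2}; accept={1,3}.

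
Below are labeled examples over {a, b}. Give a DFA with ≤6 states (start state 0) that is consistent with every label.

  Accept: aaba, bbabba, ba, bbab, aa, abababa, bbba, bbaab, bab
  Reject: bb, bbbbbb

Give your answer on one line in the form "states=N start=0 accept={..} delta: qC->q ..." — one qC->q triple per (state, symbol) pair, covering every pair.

states=3 start=0 accept={0,1} delta: 0a->0 0b->1 1a->0 1b->2 2a->0 2b->1

State merging on the prefix tree: take the shortest (then alphabetical) example prefix whose next move is undefined and point that move at state 0, else 1, else 2, ...; a target is out if some Accept/Reject pair would then sit in one state with the same input left (inseparable). If every existing state is out, open a new one.
a: 0a undefined. 0a->0: ok.
b: 0b undefined. 0b->0: no, aaba/bb meet in 0. Open state 1: 0b->1.
ba: 1a undefined. 1a->0: ok.
bb: 1b undefined. 1b->0: no, aaba/bb meet in 0. 1b->1: no, bbab/bb meet in 1. Open state 2: 1b->2.
bba: 2a undefined. 2a->0: ok.
bbb: 2b undefined. 2b->0: no, aaba/bbbbbb meet in 0. 2b->1: ok.
All examples now run through 3 states with every (state, symbol) defined. Accept strings end in {0,1}, Reject strings end in {2}; accept={0,1}.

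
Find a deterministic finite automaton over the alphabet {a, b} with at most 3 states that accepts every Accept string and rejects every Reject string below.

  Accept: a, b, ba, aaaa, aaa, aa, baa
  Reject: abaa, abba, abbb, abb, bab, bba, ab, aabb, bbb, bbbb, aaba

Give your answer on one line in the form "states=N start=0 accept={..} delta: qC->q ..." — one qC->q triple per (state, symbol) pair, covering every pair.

states=3 start=0 accept={1} delta: 0a->1 0b->1 1a->1 1b->2 2a->2 2b->2

Fold the examples into a partial DFA from state 0: repeatedly fix the first undefined (state, symbol) met by the shortest-then-alphabetical prefix, trying targets in increasing order and rejecting any under which an Accept and a Reject string meet in one state with the same remainder; add a state when all current targets are rejected. Accepting states are where Accept strings end.
a: 0a undefined. 0a->0: no, b/ab meet in 0 with "b" left. Open state 1: 0a->1.
b: 0b undefined. 0b->0: no, a/bba meet in 1. 0b->1: ok.
aa: 1a undefined. 1a->0: no, a/bab meet in 1. 1a->1: ok.
ab: 1b undefined. 1b->0: no, a/abaa meet in 1. 1b->1: no, a/abaa meet in 1. Open state 2: 1b->2.
aba: 2a undefined. 2a->0: no, a/abaa meet in 1. 2a->1: no, a/abaa meet in 1. 2a->2: ok.
abb: 2b undefined. 2b->0: no, a/abba meet in 1. 2b->1: no, a/abba meet in 1. 2b->2: ok.
All examples now run through 3 states with every (state, symbol) defined. Accept strings end in {1}, Reject strings end in {2}; accept={1}.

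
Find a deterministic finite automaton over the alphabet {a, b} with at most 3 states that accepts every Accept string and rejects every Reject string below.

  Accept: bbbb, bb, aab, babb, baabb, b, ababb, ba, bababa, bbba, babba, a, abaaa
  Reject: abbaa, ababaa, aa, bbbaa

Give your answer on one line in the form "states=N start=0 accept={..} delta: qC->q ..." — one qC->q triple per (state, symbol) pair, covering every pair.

states=3 start=0 accept={0,1} delta: 0a->1 0b->0 1a->2 1b->0 2a->0 2b->0

State merging on the prefix tree: take the shortest (then alphabetical) example prefix whose next move is undefined and point that move at state 0, else 1, else 2, ...; a target is out if some Accept/Reject pair would then sit in one state with the same input left (inseparable). If every existing state is out, open a new one.
a: 0a undefined. 0a->0: no, a/aa meet in 0. Open state 1: 0a->1.
b: 0b undefined. 0b->0: ok.
aa: 1a undefined. 1a->0: no, bbbb/aa meet in 0. 1a->1: no, ba/aa meet in 1. Open state 2: 1a->2.
ab: 1b undefined. 1b->0: ok.
aab: 2b undefined. 2b->0: ok.
abaaa: 2a undefined. 2a->0: ok.
All examples now run through 3 states with every (state, symbol) defined. Accept strings end in {0,1}, Reject strings end in {2}; accept={0,1}.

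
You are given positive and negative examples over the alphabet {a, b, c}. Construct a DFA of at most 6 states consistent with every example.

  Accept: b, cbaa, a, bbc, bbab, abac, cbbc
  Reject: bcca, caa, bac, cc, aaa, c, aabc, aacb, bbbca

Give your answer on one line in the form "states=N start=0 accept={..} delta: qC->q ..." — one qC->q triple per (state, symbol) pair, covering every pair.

Grow the machine one transition at a time. Run the examples from 0; the earliest place one falls off (shortest prefix, ties alphabetical) gets sent to the lowest-numbered state that keeps every Accept/Reject pair distinguishable — a pair clashes when both reach the same state with identical unread suffix — and to a fresh state only if none does.
a: 0a undefined. 0a->0: no, a/aaa meet in 0. Open state 1: 0a->1.
b: 0b undefined. 0b->0: no, bbc/c meet in 0 with "c" left. 0b->1: ok.
c: 0c undefined. 0c->0: no, cbaa/aaa meet in 1 with "aa" left. 0c->1: no, b/c meet in 1. Open state 2: 0c->2.
aa: 1a undefined. 1a->0: no, b/aaa meet in 1. 1a->1: no, b/aaa meet in 1. 1a->2: ok.
ab: 1b undefined. 1b->0: no, bbc/c meet in 2. 1b->1: no, abac/bac meet in 2 with "c" left. 1b->2: no, bbc/bac meet in 2 with "c" left. Open state 3: 1b->3.
bc: 1c undefined. 1c->0: ok.
ca: 2a undefined. 2a->0: no, b/caa meet in 1. 2a->1: no, b/bcca meet in 1. 2a->2: ok.
cb: 2b undefined. 2b->0: no, cbaa/bcca meet in 2. 2b->1: no, cbaa/bcca meet in 2. 2b->2: no, cbaa/bcca meet in 2. 2b->3: no, bbc/aabc meet in 3 with "c" left. Open state 4: 2b->4.
cc: 2c undefined. 2c->0: no, b/aacb meet in 1. 2c->1: no, b/bac meet in 1. 2c->2: ok.
aba: 3a undefined. 3a->0: no, abac/bcca meet in 2. 3a->1: ok.
bbb: 3b undefined. 3b->0: ok.
bbc: 3c undefined. 3c->0: ok.
cba: 4a undefined. 4a->0: ok.
cbb: 4b undefined. 4b->0: no, cbbc/bcca meet in 2. 4b->1: ok.
aabc: 4c undefined. 4c->0: no, bbc/aabc meet in 0. 4c->1: no, b/aabc meet in 1. 4c->2: ok.
All examples now run through 5 states with every (state, symbol) defined. Accept strings end in {0,1,3}, Reject strings end in {2,4}; accept={0,1,3}.

states=5 start=0 accept={0,1,3} delta: 0a->1 0b->1 0c->2 1a->2 1b->3 1c->0 2a->2 2b->4 2c->2 3a->1 3b->0 3c->0 4a->0 4b->1 4c->2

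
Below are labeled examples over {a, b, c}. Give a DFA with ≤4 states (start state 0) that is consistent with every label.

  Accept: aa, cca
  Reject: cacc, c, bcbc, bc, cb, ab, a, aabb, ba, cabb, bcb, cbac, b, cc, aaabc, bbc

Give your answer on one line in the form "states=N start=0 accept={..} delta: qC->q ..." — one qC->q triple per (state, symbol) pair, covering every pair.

states=3 start=0 accept={2} delta: 0a->1 0b->0 0c->1 1a->2 1b->0 1c->1 2a->0 2b->0 2c->0

State merging on the prefix tree: take the shortest (then alphabetical) example prefix whose next move is undefined and point that move at state 0, else 1, else 2, ...; a target is out if some Accept/Reject pair would then sit in one state with the same input left (inseparable). If every existing state is out, open a new one.
a: 0a undefined. 0a->0: no, aa/a meet in 0. Open state 1: 0a->1.
b: 0b undefined. 0b->0: ok.
c: 0c undefined. 0c->0: no, cca/a meet in 1. 0c->1: ok.
aa: 1a undefined. 1a->0: no, aa/aabb meet in 0. 1a->1: no, aa/c meet in 1. Open state 2: 1a->2.
ab: 1b undefined. 1b->0: ok.
cc: 1c undefined. 1c->0: no, cca/c meet in 1. 1c->1: ok.
aaa: 2a undefined. 2a->0: ok.
aab: 2b undefined. 2b->0: ok.
cac: 2c undefined. 2c->0: ok.
All examples now run through 3 states with every (state, symbol) defined. Accept strings end in {2}, Reject strings end in {0,1}; accept={2}.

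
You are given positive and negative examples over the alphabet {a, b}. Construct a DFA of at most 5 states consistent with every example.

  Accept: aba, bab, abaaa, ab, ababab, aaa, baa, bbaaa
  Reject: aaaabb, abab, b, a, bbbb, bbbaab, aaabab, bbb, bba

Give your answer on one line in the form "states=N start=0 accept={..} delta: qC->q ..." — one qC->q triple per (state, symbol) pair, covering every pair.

Fold the examples into a partial DFA from state 0: repeatedly fix the first undefined (state, symbol) met by the shortest-then-alphabetical prefix, trying targets in increasing order and rejecting any under which an Accept and a Reject string meet in one state with the same remainder; add a state when all current targets are rejected. Accepting states are where Accept strings end.
a: 0a undefined. 0a->0: no, bab/abab meet in 0 with "bab" left. Open state 1: 0a->1.
b: 0b undefined. 0b->0: ok.
aa: 1a undefined. 1a->0: no, aaa/a meet in 1. 1a->1: no, bab/bbbaab meet in 1 with "b" left. Open state 2: 1a->2.
ab: 1b undefined. 1b->0: no, aba/a meet in 1. 1b->1: no, bab/a meet in 1. 1b->2: no, ababab/aaabab meet in 2 with "abab" left. Open state 3: 1b->3.
aaa: 2a undefined. 2a->0: no, bab/aaabab meet in 3. 2a->1: no, aaa/a meet in 1. 2a->2: ok.
aba: 3a undefined. 3a->0: no, aba/abab meet in 0. 3a->1: no, aba/a meet in 1. 3a->2: no, ababab/aaabab meet in 2 with "bab" left. 3a->3: ok.
aaab: 2b undefined. 2b->0: no, aba/aaabab meet in 3. 2b->1: no, aba/aaaabb meet in 3. 2b->2: no, aaa/aaaabb meet in 2. 2b->3: no, aba/bbbaab meet in 3. Open state 4: 2b->4.
abab: 3b undefined. 3b->0: ok.
aaaba: 4a undefined. 4a->0: ok.
aaaabb: 4b undefined. 4b->0: ok.
All examples now run through 5 states with every (state, symbol) defined. Accept strings end in {2,3}, Reject strings end in {0,1,4}; accept={2,3}.

states=5 start=0 accept={2,3} delta: 0a->1 0b->0 1a->2 1b->3 2a->2 2b->4 3a->3 3b->0 4a->0 4b->0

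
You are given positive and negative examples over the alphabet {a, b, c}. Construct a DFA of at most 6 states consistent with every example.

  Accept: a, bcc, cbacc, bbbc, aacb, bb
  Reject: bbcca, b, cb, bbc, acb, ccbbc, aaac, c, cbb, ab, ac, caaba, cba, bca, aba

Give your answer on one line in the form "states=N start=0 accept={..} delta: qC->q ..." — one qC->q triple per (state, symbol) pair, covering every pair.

Grow the machine one transition at a time. Run the examples from 0; the earliest place one falls off (shortest prefix, ties alphabetical) gets sent to the lowest-numbered state that keeps every Accept/Reject pair distinguishable — a pair clashes when both reach the same state with identical unread suffix — and to a fresh state only if none does.
a: 0a undefined. 0a->0: no, aacb/cb meet in 0 with "cb" left. Open state 1: 0a->1.
b: 0b undefined. 0b->0: no, bbbc/bbc meet in 0 with "c" left. 0b->1: no, a/b meet in 1. Open state 2: 0b->2.
c: 0c undefined. 0c->0: no, bb/cbb meet in 2 with "b" left. 0c->1: no, a/c meet in 1. 0c->2: no, bb/cb meet in 2 with "b" left. Open state 3: 0c->3.
aa: 1a undefined. 1a->0: no, aacb/cb meet in 3 with "b" left. 1a->1: no, aacb/acb meet in 1 with "cb" left. 1a->2: ok.
ab: 1b undefined. 1b->0: no, a/aba meet in 1. 1b->1: no, a/ab meet in 1. 1b->2: ok.
ac: 1c undefined. 1c->0: ok.
bb: 2b undefined. 2b->0: no, bb/ac meet in 0. 2b->1: ok.
bc: 2c undefined. 2c->0: no, a/bca meet in 1. 2c->1: no, bcc/bbc meet in 0. 2c->2: no, bcc/b meet in 2. 2c->3: no, bbbc/c meet in 3. Open state 4: 2c->4.
ca: 3a undefined. 3a->0: ok.
cb: 3b undefined. 3b->0: no, a/cba meet in 1. 3b->1: no, a/cb meet in 1. 3b->2: no, a/cbb meet in 1. 3b->3: ok.
cc: 3c undefined. 3c->0: no, cbacc/bbcca meet in 0. 3c->1: ok.
aaa: 2a undefined. 2a->0: ok.
bca: 4a undefined. 4a->0: ok.
bcc: 4c undefined. 4c->0: no, bcc/bbcca meet in 0. 4c->1: ok.
aacb: 4b undefined. 4b->0: no, aacb/bbcca meet in 0. 4b->1: ok.
All examples now run through 5 states with every (state, symbol) defined. Accept strings end in {1,4}, Reject strings end in {0,2,3}; accept={1,4}.

states=5 start=0 accept={1,4} delta: 0a->1 0b->2 0c->3 1a->2 1b->2 1c->0 2a->0 2b->1 2c->4 3a->0 3b->3 3c->1 4a->0 4b->1 4c->1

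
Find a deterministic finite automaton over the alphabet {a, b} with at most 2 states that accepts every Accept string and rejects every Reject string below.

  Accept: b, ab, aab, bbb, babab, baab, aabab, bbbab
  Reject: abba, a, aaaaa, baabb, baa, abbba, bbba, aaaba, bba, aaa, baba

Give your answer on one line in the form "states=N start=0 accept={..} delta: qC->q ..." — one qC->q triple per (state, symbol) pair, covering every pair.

states=2 start=0 accept={1} delta: 0a->0 0b->1 1a->0 1b->0

Fold the examples into a partial DFA from state 0: repeatedly fix the first undefined (state, symbol) met by the shortest-then-alphabetical prefix, trying targets in increasing order and rejecting any under which an Accept and a Reject string meet in one state with the same remainder; add a state when all current targets are rejected. Accepting states are where Accept strings end.
a: 0a undefined. 0a->0: ok.
b: 0b undefined. 0b->0: no, b/abba meet in 0. Open state 1: 0b->1.
ba: 1a undefined. 1a->0: ok.
bb: 1b undefined. 1b->0: ok.
All examples now run through 2 states with every (state, symbol) defined. Accept strings end in {1}, Reject strings end in {0}; accept={1}.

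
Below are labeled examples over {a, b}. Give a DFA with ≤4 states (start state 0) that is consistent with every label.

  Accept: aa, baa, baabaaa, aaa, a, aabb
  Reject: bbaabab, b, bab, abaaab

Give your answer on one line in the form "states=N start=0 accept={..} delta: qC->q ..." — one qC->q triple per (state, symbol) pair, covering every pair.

Grow the machine one transition at a time. Run the examples from 0; the earliest place one falls off (shortest prefix, ties alphabetical) gets sent to the lowest-numbered state that keeps every Accept/Reject pair distinguishable — a pair clashes when both reach the same state with identical unread suffix — and to a fresh state only if none does.
a: 0a undefined. 0a->0: ok.
b: 0b undefined. 0b->0: no, aa/bbaabab meet in 0. Open state 1: 0b->1.
ba: 1a undefined. 1a->0: ok.
bb: 1b undefined. 1b->0: ok.
All examples now run through 2 states with every (state, symbol) defined. Accept strings end in {0}, Reject strings end in {1}; accept={0}.

states=2 start=0 accept={0} delta: 0a->0 0b->1 1a->0 1b->0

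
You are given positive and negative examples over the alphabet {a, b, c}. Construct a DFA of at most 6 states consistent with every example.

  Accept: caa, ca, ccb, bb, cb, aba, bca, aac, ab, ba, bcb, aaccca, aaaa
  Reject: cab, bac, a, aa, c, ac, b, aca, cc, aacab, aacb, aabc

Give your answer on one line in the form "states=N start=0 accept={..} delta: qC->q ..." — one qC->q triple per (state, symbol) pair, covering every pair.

states=5 start=0 accept={4} delta: 0a->1 0b->2 0c->2 1a->3 1b->4 1c->0 2a->4 2b->4 2c->2 3a->2 3b->0 3c->4 4a->4 4b->0 4c->0

Grow the machine one transition at a time. Run the examples from 0; the earliest place one falls off (shortest prefix, ties alphabetical) gets sent to the lowest-numbered state that keeps every Accept/Reject pair distinguishable — a pair clashes when both reach the same state with identical unread suffix — and to a fresh state only if none does.
a: 0a undefined. 0a->0: no, ca/aca meet in 0 with "ca" left. Open state 1: 0a->1.
b: 0b undefined. 0b->0: no, bb/b meet in 0. 0b->1: no, bca/aca meet in 1 with "ca" left. Open state 2: 0b->2.
c: 0c undefined. 0c->0: no, caa/aa meet in 1 with "a" left. 0c->1: no, ca/aa meet in 1 with "a" left. 0c->2: ok.
aa: 1a undefined. 1a->0: no, bb/aacb meet in 2 with "b" left. 1a->1: no, aac/ac meet in 1 with "c" left. 1a->2: no, ccb/aacb meet in 2 with "cb" left. Open state 3: 1a->3.
ab: 1b undefined. 1b->0: no, aba/a meet in 1. 1b->1: no, aba/aa meet in 3. 1b->2: no, ab/c meet in 2. 1b->3: no, ab/aa meet in 3. Open state 4: 1b->4.
ac: 1c undefined. 1c->0: ok.
ba: 2a undefined. 2a->0: no, caa/a meet in 1. 2a->1: no, caa/aa meet in 3. 2a->2: no, caa/c meet in 2. 2a->3: no, ca/aa meet in 3. 2a->4: ok.
bb: 2b undefined. 2b->0: no, bb/ac meet in 0. 2b->1: no, bb/a meet in 1. 2b->2: no, bb/c meet in 2. 2b->3: no, bb/aa meet in 3. 2b->4: ok.
bc: 2c undefined. 2c->0: no, ccb/c meet in 2. 2c->1: no, bca/aa meet in 3. 2c->2: ok.
aaa: 3a undefined. 3a->0: no, aaaa/a meet in 1. 3a->1: no, aaaa/aa meet in 3. 3a->2: ok.
aab: 3b undefined. 3b->0: ok.
aac: 3c undefined. 3c->0: no, ca/aacab meet in 4. 3c->1: no, ca/aacb meet in 4. 3c->2: no, ca/aacb meet in 4. 3c->3: no, ca/aacab meet in 4. 3c->4: ok.
aba: 4a undefined. 4a->0: no, caa/ac meet in 0. 4a->1: no, caa/a meet in 1. 4a->2: no, caa/c meet in 2. 4a->3: no, caa/aa meet in 3. 4a->4: ok.
bac: 4c undefined. 4c->0: ok.
cab: 4b undefined. 4b->0: ok.
All examples now run through 5 states with every (state, symbol) defined. Accept strings end in {4}, Reject strings end in {0,1,2,3}; accept={4}.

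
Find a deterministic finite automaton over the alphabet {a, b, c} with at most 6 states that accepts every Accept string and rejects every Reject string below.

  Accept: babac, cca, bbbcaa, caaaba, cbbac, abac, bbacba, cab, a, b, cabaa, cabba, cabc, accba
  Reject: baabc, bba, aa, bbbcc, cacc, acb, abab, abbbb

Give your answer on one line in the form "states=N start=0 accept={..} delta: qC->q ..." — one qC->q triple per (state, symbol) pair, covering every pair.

states=6 start=0 accept={1,3,5} delta: 0a->1 0b->1 0c->0 1a->2 1b->3 1c->2 2a->5 2b->2 2c->2 3a->4 3b->2 3c->1 4a->1 4b->0 4c->3 5a->1 5b->0 5c->1

Grow the machine one transition at a time. Run the examples from 0; the earliest place one falls off (shortest prefix, ties alphabetical) gets sent to the lowest-numbered state that keeps every Accept/Reject pair distinguishable — a pair clashes when both reach the same state with identical unread suffix — and to a fresh state only if none does.
a: 0a undefined. 0a->0: no, a/aa meet in 0. Open state 1: 0a->1.
b: 0b undefined. 0b->0: no, a/bba meet in 1. 0b->1: ok.
c: 0c undefined. 0c->0: ok.
aa: 1a undefined. 1a->0: no, babac/aa meet in 0. 1a->1: no, cca/aa meet in 1. Open state 2: 1a->2.
ab: 1b undefined. 1b->0: no, cca/bba meet in 1. 1b->1: no, cca/abbbb meet in 1. 1b->2: no, cab/aa meet in 2. Open state 3: 1b->3.
ac: 1c undefined. 1c->0: no, cca/acb meet in 1. 1c->1: no, cca/cacc meet in 1. 1c->2: ok.
aba: 3a undefined. 3a->0: no, cca/abab meet in 1. 3a->1: no, cca/bba meet in 1. 3a->2: no, cbbac/cacc meet in 2 with "c" left. 3a->3: no, cab/bba meet in 3. Open state 4: 3a->4.
abb: 3b undefined. 3b->0: no, bbbcaa/aa meet in 2. 3b->1: no, cca/abbbb meet in 1. 3b->2: ok.
acb: 2b undefined. 2b->0: no, babac/aa meet in 2. 2b->1: no, babac/cacc meet in 2 with "c" left. 2b->2: ok.
acc: 2c undefined. 2c->0: no, bbbcaa/aa meet in 2. 2c->1: no, cca/cacc meet in 1. 2c->2: ok.
baa: 2a undefined. 2a->0: no, caaaba/baabc meet in 2. 2a->1: no, babac/aa meet in 2. 2a->2: no, babac/baabc meet in 2. 2a->3: no, bbbcaa/bba meet in 4. 2a->4: no, cabba/bba meet in 4. Open state 5: 2a->5.
abab: 4b undefined. 4b->0: ok.
abac: 4c undefined. 4c->0: no, cbbac/abab meet in 0. 4c->1: no, bbacba/bba meet in 4. 4c->2: no, cbbac/aa meet in 2. 4c->3: ok.
baab: 5b undefined. 5b->0: ok.
cabc: 3c undefined. 3c->0: no, cabc/baabc meet in 0. 3c->1: ok.
babac: 5c undefined. 5c->0: no, babac/baabc meet in 0. 5c->1: ok.
cabaa: 4a undefined. 4a->0: no, cabaa/baabc meet in 0. 4a->1: ok.
bbbcaa: 5a undefined. 5a->0: no, bbbcaa/baabc meet in 0. 5a->1: ok.
All examples now run through 6 states with every (state, symbol) defined. Accept strings end in {1,3,5}, Reject strings end in {0,2,4}; accept={1,3,5}.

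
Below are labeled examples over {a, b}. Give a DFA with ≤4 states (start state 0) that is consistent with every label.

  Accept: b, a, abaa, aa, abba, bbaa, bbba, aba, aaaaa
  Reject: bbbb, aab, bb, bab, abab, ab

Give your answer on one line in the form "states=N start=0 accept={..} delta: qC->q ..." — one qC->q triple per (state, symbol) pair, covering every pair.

Fold the examples into a partial DFA from state 0: repeatedly fix the first undefined (state, symbol) met by the shortest-then-alphabetical prefix, trying targets in increasing order and rejecting any under which an Accept and a Reject string meet in one state with the same remainder; add a state when all current targets are rejected. Accepting states are where Accept strings end.
a: 0a undefined. 0a->0: no, b/aab meet in 0 with "b" left. Open state 1: 0a->1.
b: 0b undefined. 0b->0: no, b/bbbb meet in 0. 0b->1: ok.
aa: 1a undefined. 1a->0: no, b/aab meet in 1. 1a->1: ok.
ab: 1b undefined. 1b->0: ok.
All examples now run through 2 states with every (state, symbol) defined. Accept strings end in {1}, Reject strings end in {0}; accept={1}.

states=2 start=0 accept={1} delta: 0a->1 0b->1 1a->1 1b->0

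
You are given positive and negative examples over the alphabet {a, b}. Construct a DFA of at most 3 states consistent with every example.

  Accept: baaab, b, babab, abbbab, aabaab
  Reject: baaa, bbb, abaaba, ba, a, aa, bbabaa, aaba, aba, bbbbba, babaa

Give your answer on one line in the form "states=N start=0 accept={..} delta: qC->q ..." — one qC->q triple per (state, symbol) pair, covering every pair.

states=3 start=0 accept={1} delta: 0a->0 0b->1 1a->0 1b->2 2a->0 2b->0

Grow the machine one transition at a time. Run the examples from 0; the earliest place one falls off (shortest prefix, ties alphabetical) gets sent to the lowest-numbered state that keeps every Accept/Reject pair distinguishable — a pair clashes when both reach the same state with identical unread suffix — and to a fresh state only if none does.
a: 0a undefined. 0a->0: ok.
b: 0b undefined. 0b->0: no, baaab/baaa meet in 0. Open state 1: 0b->1.
ba: 1a undefined. 1a->0: ok.
bb: 1b undefined. 1b->0: no, baaab/bbb meet in 1. 1b->1: no, baaab/bbb meet in 1. Open state 2: 1b->2.
bba: 2a undefined. 2a->0: ok.
bbb: 2b undefined. 2b->0: ok.
All examples now run through 3 states with every (state, symbol) defined. Accept strings end in {1}, Reject strings end in {0}; accept={1}.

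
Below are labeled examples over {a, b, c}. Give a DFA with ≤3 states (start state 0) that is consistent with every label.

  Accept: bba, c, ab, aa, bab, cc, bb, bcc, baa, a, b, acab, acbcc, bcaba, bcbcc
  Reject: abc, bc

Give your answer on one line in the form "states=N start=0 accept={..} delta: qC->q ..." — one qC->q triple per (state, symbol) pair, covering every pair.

states=3 start=0 accept={0,1} delta: 0a->0 0b->1 0c->0 1a->0 1b->0 1c->2 2a->0 2b->0 2c->0

Fold the examples into a partial DFA from state 0: repeatedly fix the first undefined (state, symbol) met by the shortest-then-alphabetical prefix, trying targets in increasing order and rejecting any under which an Accept and a Reject string meet in one state with the same remainder; add a state when all current targets are rejected. Accepting states are where Accept strings end.
a: 0a undefined. 0a->0: ok.
b: 0b undefined. 0b->0: no, c/abc meet in 0 with "c" left. Open state 1: 0b->1.
c: 0c undefined. 0c->0: ok.
ba: 1a undefined. 1a->0: ok.
bb: 1b undefined. 1b->0: ok.
bc: 1c undefined. 1c->0: no, bba/abc meet in 0. 1c->1: no, ab/abc meet in 1. Open state 2: 1c->2.
bca: 2a undefined. 2a->0: ok.
bcb: 2b undefined. 2b->0: ok.
bcc: 2c undefined. 2c->0: ok.
All examples now run through 3 states with every (state, symbol) defined. Accept strings end in {0,1}, Reject strings end in {2}; accept={0,1}.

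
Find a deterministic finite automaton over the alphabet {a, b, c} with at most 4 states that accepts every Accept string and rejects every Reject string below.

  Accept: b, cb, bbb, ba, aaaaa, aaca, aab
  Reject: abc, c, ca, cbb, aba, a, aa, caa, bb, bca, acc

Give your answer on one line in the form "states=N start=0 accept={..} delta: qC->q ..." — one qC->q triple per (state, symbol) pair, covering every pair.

states=4 start=0 accept={2} delta: 0a->1 0b->2 0c->0 1a->3 1b->0 1c->0 2a->2 2b->0 2c->0 3a->2 3b->2 3c->2

State merging on the prefix tree: take the shortest (then alphabetical) example prefix whose next move is undefined and point that move at state 0, else 1, else 2, ...; a target is out if some Accept/Reject pair would then sit in one state with the same input left (inseparable). If every existing state is out, open a new one.
a: 0a undefined. 0a->0: no, ba/aba meet in 0 with "ba" left. Open state 1: 0a->1.
b: 0b undefined. 0b->0: no, b/bb meet in 0. 0b->1: no, b/a meet in 1. Open state 2: 0b->2.
c: 0c undefined. 0c->0: ok.
aa: 1a undefined. 1a->0: no, aaaaa/ca meet in 1. 1a->1: no, aaaaa/ca meet in 1. 1a->2: no, b/aa meet in 2. Open state 3: 1a->3.
ab: 1b undefined. 1b->0: ok.
ac: 1c undefined. 1c->0: ok.
ba: 2a undefined. 2a->0: no, ba/abc meet in 0. 2a->1: no, ba/ca meet in 1. 2a->2: ok.
bb: 2b undefined. 2b->0: ok.
bc: 2c undefined. 2c->0: ok.
aaa: 3a undefined. 3a->0: no, aaaaa/aa meet in 3. 3a->1: no, aaaaa/ca meet in 1. 3a->2: ok.
aab: 3b undefined. 3b->0: no, aab/abc meet in 0. 3b->1: no, aab/ca meet in 1. 3b->2: ok.
aac: 3c undefined. 3c->0: no, aaca/ca meet in 1. 3c->1: no, aaca/aa meet in 3. 3c->2: ok.
All examples now run through 4 states with every (state, symbol) defined. Accept strings end in {2}, Reject strings end in {0,1,3}; accept={2}.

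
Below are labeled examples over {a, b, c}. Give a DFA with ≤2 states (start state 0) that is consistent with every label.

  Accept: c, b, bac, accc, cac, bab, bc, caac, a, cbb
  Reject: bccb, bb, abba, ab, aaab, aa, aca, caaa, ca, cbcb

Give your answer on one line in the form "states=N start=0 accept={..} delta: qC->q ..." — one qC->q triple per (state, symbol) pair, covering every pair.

states=2 start=0 accept={1} delta: 0a->1 0b->1 0c->1 1a->0 1b->0 1c->1

Grow the machine one transition at a time. Run the examples from 0; the earliest place one falls off (shortest prefix, ties alphabetical) gets sent to the lowest-numbered state that keeps every Accept/Reject pair distinguishable — a pair clashes when both reach the same state with identical unread suffix — and to a fresh state only if none does.
a: 0a undefined. 0a->0: no, b/ab meet in 0 with "b" left. Open state 1: 0a->1.
b: 0b undefined. 0b->0: no, b/bb meet in 0. 0b->1: ok.
c: 0c undefined. 0c->0: no, b/ca meet in 1. 0c->1: ok.
aa: 1a undefined. 1a->0: ok.
ab: 1b undefined. 1b->0: ok.
ac: 1c undefined. 1c->0: no, c/aca meet in 1. 1c->1: ok.
All examples now run through 2 states with every (state, symbol) defined. Accept strings end in {1}, Reject strings end in {0}; accept={1}.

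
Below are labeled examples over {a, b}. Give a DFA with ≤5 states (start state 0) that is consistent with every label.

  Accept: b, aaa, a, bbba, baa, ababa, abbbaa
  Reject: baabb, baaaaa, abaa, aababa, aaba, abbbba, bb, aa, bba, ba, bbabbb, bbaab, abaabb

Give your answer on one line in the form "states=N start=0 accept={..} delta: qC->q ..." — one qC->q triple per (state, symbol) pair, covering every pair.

Grow the machine one transition at a time. Run the examples from 0; the earliest place one falls off (shortest prefix, ties alphabetical) gets sent to the lowest-numbered state that keeps every Accept/Reject pair distinguishable — a pair clashes when both reach the same state with identical unread suffix — and to a fresh state only if none does.
a: 0a undefined. 0a->0: no, aaa/aa meet in 0. Open state 1: 0a->1.
b: 0b undefined. 0b->0: no, b/bb meet in 0. 0b->1: ok.
aa: 1a undefined. 1a->0: ok.
ab: 1b undefined. 1b->0: no, b/baabb meet in 1. 1b->1: no, b/baabb meet in 1. Open state 2: 1b->2.
aba: 2a undefined. 2a->0: no, b/abaa meet in 1. 2a->1: no, b/bba meet in 1. 2a->2: ok.
abb: 2b undefined. 2b->0: no, b/abaabb meet in 1. 2b->1: no, b/baabb meet in 1. 2b->2: no, bbba/baabb meet in 2. Open state 3: 2b->3.
abbb: 3b undefined. 3b->0: no, b/bbabbb meet in 1. 3b->1: no, b/abaabb meet in 1. 3b->2: no, bbba/abbbba meet in 3 with "a" left. 3b->3: no, bbba/abbbba meet in 3 with "a" left. Open state 4: 3b->4.
bbba: 3a undefined. 3a->0: no, bbba/baaaaa meet in 0. 3a->1: ok.
abbba: 4a undefined. 4a->0: ok.
abbbb: 4b undefined. 4b->0: no, b/abbbba meet in 1. 4b->1: no, b/bbabbb meet in 1. 4b->2: ok.
All examples now run through 5 states with every (state, symbol) defined. Accept strings end in {1}, Reject strings end in {0,2,3,4}; accept={1}.

states=5 start=0 accept={1} delta: 0a->1 0b->1 1a->0 1b->2 2a->2 2b->3 3a->1 3b->4 4a->0 4b->2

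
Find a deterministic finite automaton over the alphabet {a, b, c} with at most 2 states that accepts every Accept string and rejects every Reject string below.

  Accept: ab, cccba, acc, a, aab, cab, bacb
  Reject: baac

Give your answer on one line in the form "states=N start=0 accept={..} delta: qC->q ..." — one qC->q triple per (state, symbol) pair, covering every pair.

states=2 start=0 accept={0} delta: 0a->0 0b->0 0c->1 1a->0 1b->0 1c->0

State merging on the prefix tree: take the shortest (then alphabetical) example prefix whose next move is undefined and point that move at state 0, else 1, else 2, ...; a target is out if some Accept/Reject pair would then sit in one state with the same input left (inseparable). If every existing state is out, open a new one.
a: 0a undefined. 0a->0: ok.
b: 0b undefined. 0b->0: ok.
c: 0c undefined. 0c->0: no, ab/baac meet in 0. Open state 1: 0c->1.
ca: 1a undefined. 1a->0: ok.
cc: 1c undefined. 1c->0: ok.
bacb: 1b undefined. 1b->0: ok.
All examples now run through 2 states with every (state, symbol) defined. Accept strings end in {0}, Reject strings end in {1}; accept={0}.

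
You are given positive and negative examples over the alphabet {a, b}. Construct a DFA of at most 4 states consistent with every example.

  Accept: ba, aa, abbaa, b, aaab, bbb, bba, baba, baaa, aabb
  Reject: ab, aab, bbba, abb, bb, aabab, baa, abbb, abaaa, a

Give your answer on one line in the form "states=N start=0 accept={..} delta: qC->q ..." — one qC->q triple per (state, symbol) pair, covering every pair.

State merging on the prefix tree: take the shortest (then alphabetical) example prefix whose next move is undefined and point that move at state 0, else 1, else 2, ...; a target is out if some Accept/Reject pair would then sit in one state with the same input left (inseparable). If every existing state is out, open a new one.
a: 0a undefined. 0a->0: no, aa/a meet in 0. Open state 1: 0a->1.
b: 0b undefined. 0b->0: no, ba/bbba meet in 1. 0b->1: no, b/a meet in 1. Open state 2: 0b->2.
aa: 1a undefined. 1a->0: no, b/aab meet in 2. 1a->1: no, aa/a meet in 1. 1a->2: ok.
ab: 1b undefined. 1b->0: no, ba/abaaa meet in 2 with "a" left. 1b->1: ok.
ba: 2a undefined. 2a->0: ok.
bb: 2b undefined. 2b->0: no, ba/aab meet in 0. 2b->1: no, aa/bbba meet in 2. 2b->2: no, ba/bbba meet in 0. Open state 3: 2b->3.
bba: 3a undefined. 3a->0: no, aa/aabab meet in 2. 3a->1: no, bba/ab meet in 1. 3a->2: ok.
bbb: 3b undefined. 3b->0: ok.
All examples now run through 4 states with every (state, symbol) defined. Accept strings end in {0,2}, Reject strings end in {1,3}; accept={0,2}.

states=4 start=0 accept={0,2} delta: 0a->1 0b->2 1a->2 1b->1 2a->0 2b->3 3a->2 3b->0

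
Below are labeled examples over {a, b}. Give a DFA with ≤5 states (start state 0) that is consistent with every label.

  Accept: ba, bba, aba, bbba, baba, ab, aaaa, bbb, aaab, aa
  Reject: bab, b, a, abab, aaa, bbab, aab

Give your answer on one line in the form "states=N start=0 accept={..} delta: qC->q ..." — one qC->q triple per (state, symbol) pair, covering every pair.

Fold the examples into a partial DFA from state 0: repeatedly fix the first undefined (state, symbol) met by the shortest-then-alphabetical prefix, trying targets in increasing order and rejecting any under which an Accept and a Reject string meet in one state with the same remainder; add a state when all current targets are rejected. Accepting states are where Accept strings end.
a: 0a undefined. 0a->0: no, ab/b meet in 0 with "b" left. Open state 1: 0a->1.
b: 0b undefined. 0b->0: no, ba/a meet in 1. 0b->1: ok.
aa: 1a undefined. 1a->0: ok.
ab: 1b undefined. 1b->0: no, ba/abab meet in 0. 1b->1: no, ab/bab meet in 1. Open state 2: 1b->2.
aba: 2a undefined. 2a->0: ok.
bbb: 2b undefined. 2b->0: no, bbba/bab meet in 1. 2b->1: no, bbb/bab meet in 1. 2b->2: ok.
All examples now run through 3 states with every (state, symbol) defined. Accept strings end in {0,2}, Reject strings end in {1}; accept={0,2}.

states=3 start=0 accept={0,2} delta: 0a->1 0b->1 1a->0 1b->2 2a->0 2b->2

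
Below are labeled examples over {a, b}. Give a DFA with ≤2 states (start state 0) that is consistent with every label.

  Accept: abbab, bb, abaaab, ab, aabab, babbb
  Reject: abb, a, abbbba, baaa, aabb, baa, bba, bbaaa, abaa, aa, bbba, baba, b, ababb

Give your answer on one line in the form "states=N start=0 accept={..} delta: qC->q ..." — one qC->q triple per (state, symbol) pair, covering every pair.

states=2 start=0 accept={0} delta: 0a->1 0b->1 1a->1 1b->0

Grow the machine one transition at a time. Run the examples from 0; the earliest place one falls off (shortest prefix, ties alphabetical) gets sent to the lowest-numbered state that keeps every Accept/Reject pair distinguishable — a pair clashes when both reach the same state with identical unread suffix — and to a fresh state only if none does.
a: 0a undefined. 0a->0: no, bb/abb meet in 0 with "bb" left. Open state 1: 0a->1.
b: 0b undefined. 0b->0: no, bb/b meet in 0. 0b->1: ok.
aa: 1a undefined. 1a->0: no, bb/aabb meet in 1 with "b" left. 1a->1: ok.
ab: 1b undefined. 1b->0: ok.
All examples now run through 2 states with every (state, symbol) defined. Accept strings end in {0}, Reject strings end in {1}; accept={0}.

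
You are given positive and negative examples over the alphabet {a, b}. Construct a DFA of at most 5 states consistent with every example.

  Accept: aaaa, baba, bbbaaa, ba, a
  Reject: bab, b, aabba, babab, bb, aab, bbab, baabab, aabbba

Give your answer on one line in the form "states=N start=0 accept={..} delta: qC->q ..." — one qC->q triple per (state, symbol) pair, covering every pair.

states=3 start=0 accept={0} delta: 0a->0 0b->1 1a->0 1b->2 2a->1 2b->2

Grow the machine one transition at a time. Run the examples from 0; the earliest place one falls off (shortest prefix, ties alphabetical) gets sent to the lowest-numbered state that keeps every Accept/Reject pair distinguishable — a pair clashes when both reach the same state with identical unread suffix — and to a fresh state only if none does.
a: 0a undefined. 0a->0: ok.
b: 0b undefined. 0b->0: no, aaaa/bab meet in 0. Open state 1: 0b->1.
ba: 1a undefined. 1a->0: ok.
bb: 1b undefined. 1b->0: no, aaaa/aabba meet in 0. 1b->1: no, aaaa/aabba meet in 0. Open state 2: 1b->2.
bba: 2a undefined. 2a->0: no, aaaa/aabba meet in 0. 2a->1: ok.
bbb: 2b undefined. 2b->0: no, aaaa/aabbba meet in 0. 2b->1: no, aaaa/aabbba meet in 0. 2b->2: ok.
All examples now run through 3 states with every (state, symbol) defined. Accept strings end in {0}, Reject strings end in {1,2}; accept={0}.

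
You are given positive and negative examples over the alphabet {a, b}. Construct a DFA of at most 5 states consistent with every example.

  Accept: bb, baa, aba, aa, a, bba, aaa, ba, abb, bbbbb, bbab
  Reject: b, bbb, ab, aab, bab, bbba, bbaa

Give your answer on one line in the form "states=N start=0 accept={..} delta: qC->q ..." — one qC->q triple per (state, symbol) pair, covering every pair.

Grow the machine one transition at a time. Run the examples from 0; the earliest place one falls off (shortest prefix, ties alphabetical) gets sent to the lowest-numbered state that keeps every Accept/Reject pair distinguishable — a pair clashes when both reach the same state with identical unread suffix — and to a fresh state only if none does.
a: 0a undefined. 0a->0: ok.
b: 0b undefined. 0b->0: no, bb/b meet in 0. Open state 1: 0b->1.
ba: 1a undefined. 1a->0: ok.
bb: 1b undefined. 1b->0: no, bb/bbba meet in 0. 1b->1: no, bb/b meet in 1. Open state 2: 1b->2.
bba: 2a undefined. 2a->0: no, baa/bbaa meet in 0. 2a->1: no, baa/bbaa meet in 0. 2a->2: no, bb/bbaa meet in 2. Open state 3: 2a->3.
bbb: 2b undefined. 2b->0: no, baa/bbb meet in 0. 2b->1: no, baa/bbba meet in 0. 2b->2: no, bb/bbb meet in 2. 2b->3: no, bba/bbb meet in 3. Open state 4: 2b->4.
bbaa: 3a undefined. 3a->0: no, baa/bbaa meet in 0. 3a->1: ok.
bbab: 3b undefined. 3b->0: ok.
bbba: 4a undefined. 4a->0: no, baa/bbba meet in 0. 4a->1: ok.
bbbb: 4b undefined. 4b->0: no, bbbbb/b meet in 1. 4b->1: ok.
All examples now run through 5 states with every (state, symbol) defined. Accept strings end in {0,2,3}, Reject strings end in {1,4}; accept={0,2,3}.

states=5 start=0 accept={0,2,3} delta: 0a->0 0b->1 1a->0 1b->2 2a->3 2b->4 3a->1 3b->0 4a->1 4b->1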